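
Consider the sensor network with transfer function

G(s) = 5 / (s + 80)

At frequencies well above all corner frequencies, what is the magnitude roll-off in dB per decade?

Each pole contributes −20 dB/decade at high frequency; each zero contributes +20 dB/decade.
Net: 0 zero(s) − 1 pole(s) → -20 dB/decade.

-20 dB/decade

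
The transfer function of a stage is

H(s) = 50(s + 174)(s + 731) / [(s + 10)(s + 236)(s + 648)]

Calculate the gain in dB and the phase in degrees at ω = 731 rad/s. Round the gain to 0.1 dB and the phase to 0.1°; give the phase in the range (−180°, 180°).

At s = jω = j731:
zero (s+174): 174 + j731 → |·| = √(174²+731²) = √564637 ≈ 751.42, ∠ = arctan(731/174) ≈ 76.61°
zero (s+731): 731 + j731 → |·| = √(731²+731²) = √1068722 ≈ 1033.8, ∠ = arctan(731/731) ≈ 45.00°
pole (s+10): 10 + j731 → |·| = √(10²+731²) = √534461 ≈ 731.07, ∠ = arctan(731/10) ≈ 89.22°
pole (s+236): 236 + j731 → |·| = √(236²+731²) = √590057 ≈ 768.15, ∠ = arctan(731/236) ≈ 72.11°
pole (s+648): 648 + j731 → |·| = √(648²+731²) = √954265 ≈ 976.86, ∠ = arctan(731/648) ≈ 48.44°
|H| = 50 · 7.7682e+05 / 5.4858e+08 ≈ 0.070803
Gain = 20 log₁₀(0.070803) ≈ -23.00 dB
∠H = 121.61° − 209.77° = -88.16°

-23.0 dB, -88.2°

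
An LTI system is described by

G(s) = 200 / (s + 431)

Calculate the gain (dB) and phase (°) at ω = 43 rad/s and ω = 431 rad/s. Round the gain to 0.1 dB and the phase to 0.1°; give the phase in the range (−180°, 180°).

Substitute s = j43:
Numerator: 200 = 200 + j0
Denominator: (j43) + 431 = 431 + j43
|N| = √(200² + 0²) ≈ 200, ∠N ≈ 0.00°
|D| = √(431² + 43²) ≈ 433.14, ∠D ≈ 5.70°
|G| = 200 / 433.14 ≈ 0.46174
Gain = 20 log₁₀(0.46174) ≈ -6.71 dB
∠G = 0.00° − 5.70° = -5.70°

Substitute s = j431:
Numerator: 200 = 200 + j0
Denominator: (j431) + 431 = 431 + j431
|N| = √(200² + 0²) ≈ 200, ∠N ≈ 0.00°
|D| = √(431² + 431²) ≈ 609.53, ∠D ≈ 45.00°
|G| = 200 / 609.53 ≈ 0.32812
Gain = 20 log₁₀(0.32812) ≈ -9.68 dB
∠G = 0.00° − 45.00° = -45.00°

ω = 43: -6.7 dB, -5.7°; ω = 431: -9.7 dB, -45.0°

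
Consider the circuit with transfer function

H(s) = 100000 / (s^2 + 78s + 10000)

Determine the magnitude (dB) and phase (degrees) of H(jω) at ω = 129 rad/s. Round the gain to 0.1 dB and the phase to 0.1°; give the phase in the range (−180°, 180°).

At s = jω = j129:
quadratic: (j129)² + 78·j129 + 10000 = -6641 + j10062 → |·| ≈ 12056, ∠ ≈ 123.43°
|H| = 100000 / 12056 ≈ 8.2946
Gain = 20 log₁₀(8.2946) ≈ 18.38 dB
∠H = 0.00° − 123.43° = -123.43°

18.4 dB, -123.4°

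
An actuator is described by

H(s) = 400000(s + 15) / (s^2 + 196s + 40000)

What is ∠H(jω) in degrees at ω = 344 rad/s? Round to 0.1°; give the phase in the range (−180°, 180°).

-51.8°

At s = jω = j344:
zero (s+15): 15 + j344 → |·| = √(15²+344²) = √118561 ≈ 344.33, ∠ = arctan(344/15) ≈ 87.50°
quadratic: (j344)² + 196·j344 + 40000 = -78336 + j67424 → |·| ≈ 1.0336e+05, ∠ ≈ 139.28°
∠H = 87.50° − 139.28° = -51.78°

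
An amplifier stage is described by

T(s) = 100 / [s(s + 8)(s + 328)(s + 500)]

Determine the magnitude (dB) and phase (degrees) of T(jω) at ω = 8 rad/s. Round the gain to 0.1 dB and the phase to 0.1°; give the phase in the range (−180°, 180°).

-103.4 dB, -137.3°

At s = jω = j8:
pole (s+8): 8 + j8 → |·| = √(8²+8²) = √128 ≈ 11.314, ∠ = arctan(8/8) ≈ 45.00°
pole (s+328): 328 + j8 → |·| = √(328²+8²) = √107648 ≈ 328.1, ∠ = arctan(8/328) ≈ 1.40°
pole (s+500): 500 + j8 → |·| = √(500²+8²) = √250064 ≈ 500.06, ∠ = arctan(8/500) ≈ 0.92°
pole at origin: |s| = 8, ∠ = 90.00° (in denominator)
|T| = 100 / 1.485e+07 ≈ 6.734e-06
Gain = 20 log₁₀(6.734e-06) ≈ -103.43 dB
∠T = 0.00° − 137.32° = -137.32°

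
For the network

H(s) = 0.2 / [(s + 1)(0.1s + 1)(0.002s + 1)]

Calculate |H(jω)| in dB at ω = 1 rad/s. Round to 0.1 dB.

At ω = 1 rad/s:
pole (1 + j1·1) = 1 + j1 → |·| ≈ 1.4142, ∠ ≈ 45.00°
pole (1 + j1·0.1) = 1 + j0.1 → |·| ≈ 1.005, ∠ ≈ 5.71°
pole (1 + j1·0.002) = 1 + j0.002 → |·| ≈ 1, ∠ ≈ 0.11°
|H| = 0.2 · 1 / (1.4142 · 1.005 · 1) ≈ 0.14072
Gain = 20 log₁₀(0.14072) ≈ -17.03 dB

-17.0 dB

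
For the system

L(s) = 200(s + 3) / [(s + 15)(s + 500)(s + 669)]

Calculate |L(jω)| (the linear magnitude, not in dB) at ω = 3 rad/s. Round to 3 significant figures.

0.000166

At s = jω = j3:
zero (s+3): 3 + j3 → |·| = √(3²+3²) = √18 ≈ 4.2426, ∠ = arctan(3/3) ≈ 45.00°
pole (s+15): 15 + j3 → |·| = √(15²+3²) = √234 ≈ 15.297, ∠ = arctan(3/15) ≈ 11.31°
pole (s+500): 500 + j3 → |·| = √(500²+3²) = √250009 ≈ 500.01, ∠ = arctan(3/500) ≈ 0.34°
pole (s+669): 669 + j3 → |·| = √(669²+3²) = √447570 ≈ 669.01, ∠ = arctan(3/669) ≈ 0.26°
|L| = 200 · 4.2426 / 5.117e+06 ≈ 0.00016582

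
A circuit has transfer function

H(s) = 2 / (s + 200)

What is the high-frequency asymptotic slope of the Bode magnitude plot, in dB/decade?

-20 dB/decade

Each pole contributes −20 dB/decade at high frequency; each zero contributes +20 dB/decade.
Net: 0 zero(s) − 1 pole(s) → -20 dB/decade.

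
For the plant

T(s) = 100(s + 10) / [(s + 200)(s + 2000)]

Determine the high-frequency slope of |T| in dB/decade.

-20 dB/decade

Each pole contributes −20 dB/decade at high frequency; each zero contributes +20 dB/decade.
Net: 1 zero(s) − 2 pole(s) → -20 dB/decade.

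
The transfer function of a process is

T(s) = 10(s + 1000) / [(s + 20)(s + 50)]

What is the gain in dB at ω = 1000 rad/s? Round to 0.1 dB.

-37.0 dB

At s = jω = j1000:
zero (s+1000): 1000 + j1000 → |·| = √(1000²+1000²) = √2000000 ≈ 1414.2, ∠ = arctan(1000/1000) ≈ 45.00°
pole (s+20): 20 + j1000 → |·| = √(20²+1000²) = √1000400 ≈ 1000.2, ∠ = arctan(1000/20) ≈ 88.85°
pole (s+50): 50 + j1000 → |·| = √(50²+1000²) = √1002500 ≈ 1001.2, ∠ = arctan(1000/50) ≈ 87.14°
|T| = 10 · 1414.2 / 1.0014e+06 ≈ 0.014122
Gain = 20 log₁₀(0.014122) ≈ -37.00 dB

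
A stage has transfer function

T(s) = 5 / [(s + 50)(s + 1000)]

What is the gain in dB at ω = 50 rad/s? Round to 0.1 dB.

At s = jω = j50:
pole (s+50): 50 + j50 → |·| = √(50²+50²) = √5000 ≈ 70.711, ∠ = arctan(50/50) ≈ 45.00°
pole (s+1000): 1000 + j50 → |·| = √(1000²+50²) = √1002500 ≈ 1001.2, ∠ = arctan(50/1000) ≈ 2.86°
|T| = 5 / 70796 ≈ 7.0625e-05
Gain = 20 log₁₀(7.0625e-05) ≈ -83.02 dB

-83.0 dB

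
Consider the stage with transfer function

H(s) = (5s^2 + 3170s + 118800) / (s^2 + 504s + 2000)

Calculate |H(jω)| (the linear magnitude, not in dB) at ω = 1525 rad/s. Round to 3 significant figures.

5.10

Substitute s = j1525:
Numerator: 5(j1525)^2 + 3170(j1525) + 118800 = -11509325 + j4834250
Denominator: (j1525)^2 + 504(j1525) + 2000 = -2323625 + j768600
|N| = √(11509325² + 4834250²) ≈ 1.2483e+07, ∠N ≈ 157.22°
|D| = √(2323625² + 768600²) ≈ 2.4474e+06, ∠D ≈ 161.70°
|H| = 1.2483e+07 / 2.4474e+06 ≈ 5.1005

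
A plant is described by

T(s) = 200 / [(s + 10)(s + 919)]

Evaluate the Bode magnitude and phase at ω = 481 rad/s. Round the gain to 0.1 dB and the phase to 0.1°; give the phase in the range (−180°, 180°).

-67.9 dB, -116.4°

At s = jω = j481:
pole (s+10): 10 + j481 → |·| = √(10²+481²) = √231461 ≈ 481.1, ∠ = arctan(481/10) ≈ 88.81°
pole (s+919): 919 + j481 → |·| = √(919²+481²) = √1075922 ≈ 1037.3, ∠ = arctan(481/919) ≈ 27.63°
|T| = 200 / 4.9905e+05 ≈ 0.00040076
Gain = 20 log₁₀(0.00040076) ≈ -67.94 dB
∠T = 0.00° − 116.44° = -116.44°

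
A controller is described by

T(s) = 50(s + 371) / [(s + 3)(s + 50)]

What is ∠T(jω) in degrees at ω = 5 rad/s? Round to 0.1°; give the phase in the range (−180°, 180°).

-64.0°

At s = jω = j5:
zero (s+371): 371 + j5 → |·| = √(371²+5²) = √137666 ≈ 371.03, ∠ = arctan(5/371) ≈ 0.77°
pole (s+3): 3 + j5 → |·| = √(3²+5²) = √34 ≈ 5.831, ∠ = arctan(5/3) ≈ 59.04°
pole (s+50): 50 + j5 → |·| = √(50²+5²) = √2525 ≈ 50.249, ∠ = arctan(5/50) ≈ 5.71°
∠T = 0.77° − 64.75° = -63.98°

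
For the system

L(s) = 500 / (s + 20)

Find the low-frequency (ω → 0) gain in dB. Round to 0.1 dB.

L(0) = 500 / (20) = 25
20 log₁₀(25) ≈ 27.96 dB

28.0 dB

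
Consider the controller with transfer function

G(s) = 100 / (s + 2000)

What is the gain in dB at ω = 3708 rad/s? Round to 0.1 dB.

At s = jω = j3708:
pole (s+2000): 2000 + j3708 → |·| = √(2000²+3708²) = √17749264 ≈ 4213, ∠ = arctan(3708/2000) ≈ 61.66°
|G| = 100 / 4213 ≈ 0.023736
Gain = 20 log₁₀(0.023736) ≈ -32.49 dB

-32.5 dB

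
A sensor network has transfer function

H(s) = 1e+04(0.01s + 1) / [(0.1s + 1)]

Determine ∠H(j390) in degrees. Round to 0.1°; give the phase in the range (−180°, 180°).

At ω = 390 rad/s:
zero (1 + j390·0.01) = 1 + j3.9 → |·| ≈ 4.0262, ∠ ≈ 75.62°
pole (1 + j390·0.1) = 1 + j39 → |·| ≈ 39.013, ∠ ≈ 88.53°
∠H = (75.62°) − (88.53°) = -12.91°

-12.9°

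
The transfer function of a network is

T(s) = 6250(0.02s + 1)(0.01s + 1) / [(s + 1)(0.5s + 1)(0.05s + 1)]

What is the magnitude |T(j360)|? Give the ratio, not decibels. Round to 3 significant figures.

0.145

At ω = 360 rad/s:
zero (1 + j360·0.02) = 1 + j7.2 → |·| ≈ 7.2691, ∠ ≈ 82.09°
zero (1 + j360·0.01) = 1 + j3.6 → |·| ≈ 3.7363, ∠ ≈ 74.48°
pole (1 + j360·1) = 1 + j360 → |·| ≈ 360, ∠ ≈ 89.84°
pole (1 + j360·0.5) = 1 + j180 → |·| ≈ 180, ∠ ≈ 89.68°
pole (1 + j360·0.05) = 1 + j18 → |·| ≈ 18.028, ∠ ≈ 86.82°
|T| = 6250 · 7.2691 · 3.7363 / (360 · 180 · 18.028) ≈ 0.1453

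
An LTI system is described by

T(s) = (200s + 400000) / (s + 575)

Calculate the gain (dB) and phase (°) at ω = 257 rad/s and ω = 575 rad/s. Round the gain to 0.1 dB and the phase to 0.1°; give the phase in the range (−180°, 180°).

Substitute s = j257:
Numerator: 200(j257) + 400000 = 400000 + j51400
Denominator: (j257) + 575 = 575 + j257
|N| = √(400000² + 51400²) ≈ 4.0329e+05, ∠N ≈ 7.32°
|D| = √(575² + 257²) ≈ 629.82, ∠D ≈ 24.08°
|T| = 4.0329e+05 / 629.82 ≈ 640.33
Gain = 20 log₁₀(640.33) ≈ 56.13 dB
∠T = 7.32° − 24.08° = -16.76°

Substitute s = j575:
Numerator: 200(j575) + 400000 = 400000 + j115000
Denominator: (j575) + 575 = 575 + j575
|N| = √(400000² + 115000²) ≈ 4.162e+05, ∠N ≈ 16.04°
|D| = √(575² + 575²) ≈ 813.17, ∠D ≈ 45.00°
|T| = 4.162e+05 / 813.17 ≈ 511.82
Gain = 20 log₁₀(511.82) ≈ 54.18 dB
∠T = 16.04° − 45.00° = -28.96°

ω = 257: 56.1 dB, -16.8°; ω = 575: 54.2 dB, -29.0°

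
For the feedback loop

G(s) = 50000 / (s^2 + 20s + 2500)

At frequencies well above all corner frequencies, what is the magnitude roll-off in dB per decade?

-40 dB/decade

Each pole contributes −20 dB/decade at high frequency; each zero contributes +20 dB/decade.
Net: 0 zero(s) − 2 pole(s) → -40 dB/decade.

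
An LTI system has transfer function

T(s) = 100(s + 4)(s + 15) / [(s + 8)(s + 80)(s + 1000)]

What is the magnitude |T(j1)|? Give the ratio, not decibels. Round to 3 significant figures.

0.00961

At s = jω = j1:
zero (s+4): 4 + j1 → |·| = √(4²+1²) = √17 ≈ 4.1231, ∠ = arctan(1/4) ≈ 14.04°
zero (s+15): 15 + j1 → |·| = √(15²+1²) = √226 ≈ 15.033, ∠ = arctan(1/15) ≈ 3.81°
pole (s+8): 8 + j1 → |·| = √(8²+1²) = √65 ≈ 8.0623, ∠ = arctan(1/8) ≈ 7.13°
pole (s+80): 80 + j1 → |·| = √(80²+1²) = √6401 ≈ 80.006, ∠ = arctan(1/80) ≈ 0.72°
pole (s+1000): 1000 + j1 → |·| = √(1000²+1²) = √1000001 ≈ 1000, ∠ = arctan(1/1000) ≈ 0.06°
|T| = 100 · 61.983 / 6.4503e+05 ≈ 0.0096093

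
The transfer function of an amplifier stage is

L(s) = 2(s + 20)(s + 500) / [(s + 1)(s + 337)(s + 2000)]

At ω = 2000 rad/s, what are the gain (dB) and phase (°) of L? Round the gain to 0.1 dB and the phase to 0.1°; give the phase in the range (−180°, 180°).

At s = jω = j2000:
zero (s+20): 20 + j2000 → |·| = √(20²+2000²) = √4000400 ≈ 2000.1, ∠ = arctan(2000/20) ≈ 89.43°
zero (s+500): 500 + j2000 → |·| = √(500²+2000²) = √4250000 ≈ 2061.6, ∠ = arctan(2000/500) ≈ 75.96°
pole (s+1): 1 + j2000 → |·| = √(1²+2000²) = √4000001 ≈ 2000, ∠ = arctan(2000/1) ≈ 89.97°
pole (s+337): 337 + j2000 → |·| = √(337²+2000²) = √4113569 ≈ 2028.2, ∠ = arctan(2000/337) ≈ 80.44°
pole (s+2000): 2000 + j2000 → |·| = √(2000²+2000²) = √8000000 ≈ 2828.4, ∠ = arctan(2000/2000) ≈ 45.00°
|L| = 2 · 4.1234e+06 / 1.1473e+10 ≈ 0.0007188
Gain = 20 log₁₀(0.0007188) ≈ -62.87 dB
∠L = 165.39° − 215.41° = -50.02°

-62.9 dB, -50.0°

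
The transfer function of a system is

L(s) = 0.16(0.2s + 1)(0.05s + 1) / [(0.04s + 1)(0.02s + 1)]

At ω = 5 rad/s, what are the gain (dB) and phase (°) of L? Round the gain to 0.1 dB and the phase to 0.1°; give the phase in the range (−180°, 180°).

-12.9 dB, 42.0°

At ω = 5 rad/s:
zero (1 + j5·0.2) = 1 + j1 → |·| ≈ 1.4142, ∠ ≈ 45.00°
zero (1 + j5·0.05) = 1 + j0.25 → |·| ≈ 1.0308, ∠ ≈ 14.04°
pole (1 + j5·0.04) = 1 + j0.2 → |·| ≈ 1.0198, ∠ ≈ 11.31°
pole (1 + j5·0.02) = 1 + j0.1 → |·| ≈ 1.005, ∠ ≈ 5.71°
|L| = 0.16 · 1.4142 · 1.0308 / (1.0198 · 1.005) ≈ 0.22757
Gain = 20 log₁₀(0.22757) ≈ -12.86 dB
∠L = (45.00° + 14.04°) − (11.31° + 5.71°) = 42.02°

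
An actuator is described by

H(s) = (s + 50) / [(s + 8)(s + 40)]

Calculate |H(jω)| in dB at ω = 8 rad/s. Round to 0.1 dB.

At s = jω = j8:
zero (s+50): 50 + j8 → |·| = √(50²+8²) = √2564 ≈ 50.636, ∠ = arctan(8/50) ≈ 9.09°
pole (s+8): 8 + j8 → |·| = √(8²+8²) = √128 ≈ 11.314, ∠ = arctan(8/8) ≈ 45.00°
pole (s+40): 40 + j8 → |·| = √(40²+8²) = √1664 ≈ 40.792, ∠ = arctan(8/40) ≈ 11.31°
|H| = 1 · 50.636 / 461.52 ≈ 0.10972
Gain = 20 log₁₀(0.10972) ≈ -19.19 dB

-19.2 dB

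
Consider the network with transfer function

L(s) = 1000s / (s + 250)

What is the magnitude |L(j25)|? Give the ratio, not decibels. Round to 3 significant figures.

99.5

At s = jω = j25:
zero at origin: s = j25 → |·| = 25, ∠ = 90.00°
pole (s+250): 250 + j25 → |·| = √(250²+25²) = √63125 ≈ 251.25, ∠ = arctan(25/250) ≈ 5.71°
|L| = 1000 · 25 / 251.25 ≈ 99.502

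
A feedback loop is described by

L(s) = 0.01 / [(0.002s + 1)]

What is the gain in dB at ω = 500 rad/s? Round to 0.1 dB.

-43.0 dB

At ω = 500 rad/s:
pole (1 + j500·0.002) = 1 + j1 → |·| ≈ 1.4142, ∠ ≈ 45.00°
|L| = 0.01 · 1 / (1.4142) ≈ 0.0070711
Gain = 20 log₁₀(0.0070711) ≈ -43.01 dB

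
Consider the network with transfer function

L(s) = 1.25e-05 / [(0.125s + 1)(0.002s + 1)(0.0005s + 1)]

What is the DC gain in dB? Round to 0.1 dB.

-98.1 dB

L(0) = 1.25e-05 · 1 / 1 = 1.25e-05
20 log₁₀(1.25e-05) ≈ -98.06 dB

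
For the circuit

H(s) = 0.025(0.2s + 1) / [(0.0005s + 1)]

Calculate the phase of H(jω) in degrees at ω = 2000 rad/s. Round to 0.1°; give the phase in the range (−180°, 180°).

44.9°

At ω = 2000 rad/s:
zero (1 + j2000·0.2) = 1 + j400 → |·| ≈ 400, ∠ ≈ 89.86°
pole (1 + j2000·0.0005) = 1 + j1 → |·| ≈ 1.4142, ∠ ≈ 45.00°
∠H = (89.86°) − (45.00°) = 44.86°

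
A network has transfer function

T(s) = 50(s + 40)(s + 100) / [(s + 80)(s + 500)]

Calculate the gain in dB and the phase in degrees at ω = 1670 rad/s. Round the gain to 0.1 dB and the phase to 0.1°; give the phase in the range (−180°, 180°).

33.6 dB, 14.6°

At s = jω = j1670:
zero (s+40): 40 + j1670 → |·| = √(40²+1670²) = √2790500 ≈ 1670.5, ∠ = arctan(1670/40) ≈ 88.63°
zero (s+100): 100 + j1670 → |·| = √(100²+1670²) = √2798900 ≈ 1673, ∠ = arctan(1670/100) ≈ 86.57°
pole (s+80): 80 + j1670 → |·| = √(80²+1670²) = √2795300 ≈ 1671.9, ∠ = arctan(1670/80) ≈ 87.26°
pole (s+500): 500 + j1670 → |·| = √(500²+1670²) = √3038900 ≈ 1743.2, ∠ = arctan(1670/500) ≈ 73.33°
|T| = 50 · 2.7947e+06 / 2.9145e+06 ≈ 47.945
Gain = 20 log₁₀(47.945) ≈ 33.61 dB
∠T = 175.20° − 160.59° = 14.61°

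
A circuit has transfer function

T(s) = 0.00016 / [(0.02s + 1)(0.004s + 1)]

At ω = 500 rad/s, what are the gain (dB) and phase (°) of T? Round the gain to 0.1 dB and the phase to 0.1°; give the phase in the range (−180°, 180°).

At ω = 500 rad/s:
pole (1 + j500·0.02) = 1 + j10 → |·| ≈ 10.05, ∠ ≈ 84.29°
pole (1 + j500·0.004) = 1 + j2 → |·| ≈ 2.2361, ∠ ≈ 63.43°
|T| = 0.00016 · 1 / (10.05 · 2.2361) ≈ 7.1197e-06
Gain = 20 log₁₀(7.1197e-06) ≈ -102.95 dB
∠T = (0°) − (84.29° + 63.43°) = -147.72°

-103.0 dB, -147.7°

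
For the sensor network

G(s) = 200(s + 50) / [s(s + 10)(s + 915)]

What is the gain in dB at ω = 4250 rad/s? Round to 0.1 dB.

-99.3 dB

At s = jω = j4250:
zero (s+50): 50 + j4250 → |·| = √(50²+4250²) = √18065000 ≈ 4250.3, ∠ = arctan(4250/50) ≈ 89.33°
pole (s+10): 10 + j4250 → |·| = √(10²+4250²) = √18062600 ≈ 4250, ∠ = arctan(4250/10) ≈ 89.87°
pole (s+915): 915 + j4250 → |·| = √(915²+4250²) = √18899725 ≈ 4347.4, ∠ = arctan(4250/915) ≈ 77.85°
pole at origin: |s| = 4250, ∠ = 90.00° (in denominator)
|G| = 200 · 4250.3 / 7.8525e+10 ≈ 1.0825e-05
Gain = 20 log₁₀(1.0825e-05) ≈ -99.31 dB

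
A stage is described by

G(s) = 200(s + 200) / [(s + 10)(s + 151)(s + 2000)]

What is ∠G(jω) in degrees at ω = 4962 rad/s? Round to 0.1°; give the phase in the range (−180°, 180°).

At s = jω = j4962:
zero (s+200): 200 + j4962 → |·| = √(200²+4962²) = √24661444 ≈ 4966, ∠ = arctan(4962/200) ≈ 87.69°
pole (s+10): 10 + j4962 → |·| = √(10²+4962²) = √24621544 ≈ 4962, ∠ = arctan(4962/10) ≈ 89.88°
pole (s+151): 151 + j4962 → |·| = √(151²+4962²) = √24644245 ≈ 4964.3, ∠ = arctan(4962/151) ≈ 88.26°
pole (s+2000): 2000 + j4962 → |·| = √(2000²+4962²) = √28621444 ≈ 5349.9, ∠ = arctan(4962/2000) ≈ 68.05°
∠G = 87.69° − 246.19° = -158.50°

-158.5°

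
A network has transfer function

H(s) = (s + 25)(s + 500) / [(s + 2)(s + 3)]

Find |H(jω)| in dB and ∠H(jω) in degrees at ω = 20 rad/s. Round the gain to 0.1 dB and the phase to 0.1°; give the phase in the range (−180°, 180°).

31.9 dB, -124.8°

At s = jω = j20:
zero (s+25): 25 + j20 → |·| = √(25²+20²) = √1025 ≈ 32.016, ∠ = arctan(20/25) ≈ 38.66°
zero (s+500): 500 + j20 → |·| = √(500²+20²) = √250400 ≈ 500.4, ∠ = arctan(20/500) ≈ 2.29°
pole (s+2): 2 + j20 → |·| = √(2²+20²) = √404 ≈ 20.1, ∠ = arctan(20/2) ≈ 84.29°
pole (s+3): 3 + j20 → |·| = √(3²+20²) = √409 ≈ 20.224, ∠ = arctan(20/3) ≈ 81.47°
|H| = 1 · 16021 / 406.5 ≈ 39.412
Gain = 20 log₁₀(39.412) ≈ 31.91 dB
∠H = 40.95° − 165.76° = -124.81°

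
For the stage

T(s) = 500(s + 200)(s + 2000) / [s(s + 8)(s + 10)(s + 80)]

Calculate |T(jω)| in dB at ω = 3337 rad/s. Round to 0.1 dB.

At s = jω = j3337:
zero (s+200): 200 + j3337 → |·| = √(200²+3337²) = √11175569 ≈ 3343, ∠ = arctan(3337/200) ≈ 86.57°
zero (s+2000): 2000 + j3337 → |·| = √(2000²+3337²) = √15135569 ≈ 3890.4, ∠ = arctan(3337/2000) ≈ 59.06°
pole (s+8): 8 + j3337 → |·| = √(8²+3337²) = √11135633 ≈ 3337, ∠ = arctan(3337/8) ≈ 89.86°
pole (s+10): 10 + j3337 → |·| = √(10²+3337²) = √11135669 ≈ 3337, ∠ = arctan(3337/10) ≈ 89.83°
pole (s+80): 80 + j3337 → |·| = √(80²+3337²) = √11141969 ≈ 3338, ∠ = arctan(3337/80) ≈ 88.63°
pole at origin: |s| = 3337, ∠ = 90.00° (in denominator)
|T| = 500 · 1.3006e+07 / 1.2404e+14 ≈ 5.2427e-05
Gain = 20 log₁₀(5.2427e-05) ≈ -85.61 dB

-85.6 dB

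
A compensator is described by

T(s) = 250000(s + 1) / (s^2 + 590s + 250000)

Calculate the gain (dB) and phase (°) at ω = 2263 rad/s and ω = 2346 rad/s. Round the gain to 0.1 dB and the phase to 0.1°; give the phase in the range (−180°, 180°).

ω = 2263: 41.0 dB, -74.7°; ω = 2346: 40.7 dB, -75.3°

At s = jω = j2263:
zero (s+1): 1 + j2263 → |·| = √(1²+2263²) = √5121170 ≈ 2263, ∠ = arctan(2263/1) ≈ 89.97°
quadratic: (j2263)² + 590·j2263 + 250000 = -4871169 + j1335170 → |·| ≈ 5.0508e+06, ∠ ≈ 164.67°
|T| = 250000 · 2263 / 5.0508e+06 ≈ 112.01
Gain = 20 log₁₀(112.01) ≈ 40.99 dB
∠T = 89.97° − 164.67° = -74.70°

At s = jω = j2346:
zero (s+1): 1 + j2346 → |·| = √(1²+2346²) = √5503717 ≈ 2346, ∠ = arctan(2346/1) ≈ 89.98°
quadratic: (j2346)² + 590·j2346 + 250000 = -5253716 + j1384140 → |·| ≈ 5.433e+06, ∠ ≈ 165.24°
|T| = 250000 · 2346 / 5.433e+06 ≈ 107.95
Gain = 20 log₁₀(107.95) ≈ 40.66 dB
∠T = 89.98° − 165.24° = -75.26°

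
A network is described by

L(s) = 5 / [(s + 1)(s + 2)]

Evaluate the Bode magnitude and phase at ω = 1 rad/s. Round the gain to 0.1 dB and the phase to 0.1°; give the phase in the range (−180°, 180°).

4.0 dB, -71.6°

At s = jω = j1:
pole (s+1): 1 + j1 → |·| = √(1²+1²) = √2 ≈ 1.4142, ∠ = arctan(1/1) ≈ 45.00°
pole (s+2): 2 + j1 → |·| = √(2²+1²) = √5 ≈ 2.2361, ∠ = arctan(1/2) ≈ 26.57°
|L| = 5 / 3.1623 ≈ 1.5811
Gain = 20 log₁₀(1.5811) ≈ 3.98 dB
∠L = 0.00° − 71.57° = -71.57°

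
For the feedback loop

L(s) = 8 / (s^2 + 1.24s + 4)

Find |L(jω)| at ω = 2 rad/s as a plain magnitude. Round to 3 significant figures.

3.23

At s = jω = j2:
quadratic: (j2)² + 1.24·j2 + 4 = 0 + j2.48 → |·| ≈ 2.48, ∠ ≈ 90.00°
|L| = 8 / 2.48 ≈ 3.2258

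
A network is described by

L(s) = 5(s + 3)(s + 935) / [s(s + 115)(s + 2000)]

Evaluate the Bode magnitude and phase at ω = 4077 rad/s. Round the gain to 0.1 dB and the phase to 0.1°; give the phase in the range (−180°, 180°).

At s = jω = j4077:
zero (s+3): 3 + j4077 → |·| = √(3²+4077²) = √16621938 ≈ 4077, ∠ = arctan(4077/3) ≈ 89.96°
zero (s+935): 935 + j4077 → |·| = √(935²+4077²) = √17496154 ≈ 4182.8, ∠ = arctan(4077/935) ≈ 77.08°
pole (s+115): 115 + j4077 → |·| = √(115²+4077²) = √16635154 ≈ 4078.6, ∠ = arctan(4077/115) ≈ 88.38°
pole (s+2000): 2000 + j4077 → |·| = √(2000²+4077²) = √20621929 ≈ 4541.1, ∠ = arctan(4077/2000) ≈ 63.87°
pole at origin: |s| = 4077, ∠ = 90.00° (in denominator)
|L| = 5 · 1.7053e+07 / 7.5511e+10 ≈ 0.0011292
Gain = 20 log₁₀(0.0011292) ≈ -58.94 dB
∠L = 167.04° − 242.25° = -75.21°

-58.9 dB, -75.2°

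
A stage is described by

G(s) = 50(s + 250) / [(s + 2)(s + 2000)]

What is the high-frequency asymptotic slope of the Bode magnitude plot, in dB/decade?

-20 dB/decade

Each pole contributes −20 dB/decade at high frequency; each zero contributes +20 dB/decade.
Net: 1 zero(s) − 2 pole(s) → -20 dB/decade.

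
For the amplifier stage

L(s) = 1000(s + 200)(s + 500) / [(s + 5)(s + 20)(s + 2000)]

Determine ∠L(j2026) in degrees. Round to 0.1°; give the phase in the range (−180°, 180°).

-64.2°

At s = jω = j2026:
zero (s+200): 200 + j2026 → |·| = √(200²+2026²) = √4144676 ≈ 2035.8, ∠ = arctan(2026/200) ≈ 84.36°
zero (s+500): 500 + j2026 → |·| = √(500²+2026²) = √4354676 ≈ 2086.8, ∠ = arctan(2026/500) ≈ 76.14°
pole (s+5): 5 + j2026 → |·| = √(5²+2026²) = √4104701 ≈ 2026, ∠ = arctan(2026/5) ≈ 89.86°
pole (s+20): 20 + j2026 → |·| = √(20²+2026²) = √4105076 ≈ 2026.1, ∠ = arctan(2026/20) ≈ 89.43°
pole (s+2000): 2000 + j2026 → |·| = √(2000²+2026²) = √8104676 ≈ 2846.9, ∠ = arctan(2026/2000) ≈ 45.37°
∠L = 160.50° − 224.66° = -64.16°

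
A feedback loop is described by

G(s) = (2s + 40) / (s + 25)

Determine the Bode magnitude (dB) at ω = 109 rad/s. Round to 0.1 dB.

5.9 dB

Substitute s = j109:
Numerator: 2(j109) + 40 = 40 + j218
Denominator: (j109) + 25 = 25 + j109
|N| = √(40² + 218²) ≈ 221.64, ∠N ≈ 79.60°
|D| = √(25² + 109²) ≈ 111.83, ∠D ≈ 77.08°
|G| = 221.64 / 111.83 ≈ 1.9819
Gain = 20 log₁₀(1.9819) ≈ 5.94 dB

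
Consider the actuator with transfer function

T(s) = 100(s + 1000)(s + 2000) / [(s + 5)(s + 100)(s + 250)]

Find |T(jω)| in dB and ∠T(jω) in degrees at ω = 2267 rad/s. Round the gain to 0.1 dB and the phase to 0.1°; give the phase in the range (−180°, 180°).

-23.9 dB, -146.3°

At s = jω = j2267:
zero (s+1000): 1000 + j2267 → |·| = √(1000²+2267²) = √6139289 ≈ 2477.8, ∠ = arctan(2267/1000) ≈ 66.20°
zero (s+2000): 2000 + j2267 → |·| = √(2000²+2267²) = √9139289 ≈ 3023.1, ∠ = arctan(2267/2000) ≈ 48.58°
pole (s+5): 5 + j2267 → |·| = √(5²+2267²) = √5139314 ≈ 2267, ∠ = arctan(2267/5) ≈ 89.87°
pole (s+100): 100 + j2267 → |·| = √(100²+2267²) = √5149289 ≈ 2269.2, ∠ = arctan(2267/100) ≈ 87.47°
pole (s+250): 250 + j2267 → |·| = √(250²+2267²) = √5201789 ≈ 2280.7, ∠ = arctan(2267/250) ≈ 83.71°
|T| = 100 · 7.4906e+06 / 1.1733e+10 ≈ 0.063842
Gain = 20 log₁₀(0.063842) ≈ -23.90 dB
∠T = 114.78° − 261.05° = -146.27°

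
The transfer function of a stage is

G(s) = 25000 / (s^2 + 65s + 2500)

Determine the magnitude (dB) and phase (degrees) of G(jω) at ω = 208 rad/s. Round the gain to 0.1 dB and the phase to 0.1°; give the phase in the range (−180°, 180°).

-4.7 dB, -161.7°

At s = jω = j208:
quadratic: (j208)² + 65·j208 + 2500 = -40764 + j13520 → |·| ≈ 42948, ∠ ≈ 161.65°
|G| = 25000 / 42948 ≈ 0.5821
Gain = 20 log₁₀(0.5821) ≈ -4.70 dB
∠G = 0.00° − 161.65° = -161.65°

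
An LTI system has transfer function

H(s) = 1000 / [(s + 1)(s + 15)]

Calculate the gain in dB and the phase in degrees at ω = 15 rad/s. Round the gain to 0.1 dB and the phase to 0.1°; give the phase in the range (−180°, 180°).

9.9 dB, -131.2°

At s = jω = j15:
pole (s+1): 1 + j15 → |·| = √(1²+15²) = √226 ≈ 15.033, ∠ = arctan(15/1) ≈ 86.19°
pole (s+15): 15 + j15 → |·| = √(15²+15²) = √450 ≈ 21.213, ∠ = arctan(15/15) ≈ 45.00°
|H| = 1000 / 318.9 ≈ 3.1358
Gain = 20 log₁₀(3.1358) ≈ 9.93 dB
∠H = 0.00° − 131.19° = -131.19°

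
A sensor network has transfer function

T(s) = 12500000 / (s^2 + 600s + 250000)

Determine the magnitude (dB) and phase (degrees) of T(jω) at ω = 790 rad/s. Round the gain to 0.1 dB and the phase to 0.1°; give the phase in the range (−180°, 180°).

26.3 dB, -128.3°

At s = jω = j790:
quadratic: (j790)² + 600·j790 + 250000 = -374100 + j474000 → |·| ≈ 6.0384e+05, ∠ ≈ 128.28°
|T| = 12500000 / 6.0384e+05 ≈ 20.701
Gain = 20 log₁₀(20.701) ≈ 26.32 dB
∠T = 0.00° − 128.28° = -128.28°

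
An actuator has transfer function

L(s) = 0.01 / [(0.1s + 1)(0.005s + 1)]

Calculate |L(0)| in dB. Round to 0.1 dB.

L(0) = 0.01 · 1 / 1 = 0.01
20 log₁₀(0.01) ≈ -40.00 dB

-40.0 dB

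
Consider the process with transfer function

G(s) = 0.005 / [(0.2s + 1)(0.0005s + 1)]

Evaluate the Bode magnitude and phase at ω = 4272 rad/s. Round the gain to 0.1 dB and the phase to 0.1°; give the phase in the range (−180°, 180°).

-112.1 dB, -154.8°

At ω = 4272 rad/s:
pole (1 + j4272·0.2) = 1 + j854.4 → |·| ≈ 854.4, ∠ ≈ 89.93°
pole (1 + j4272·0.0005) = 1 + j2.136 → |·| ≈ 2.3585, ∠ ≈ 64.91°
|G| = 0.005 · 1 / (854.4 · 2.3585) ≈ 2.4813e-06
Gain = 20 log₁₀(2.4813e-06) ≈ -112.11 dB
∠G = (0°) − (89.93° + 64.91°) = -154.84°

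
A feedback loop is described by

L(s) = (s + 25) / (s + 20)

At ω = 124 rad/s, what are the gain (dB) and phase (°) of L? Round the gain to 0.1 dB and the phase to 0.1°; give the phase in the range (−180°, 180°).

0.1 dB, -2.2°

At s = jω = j124:
zero (s+25): 25 + j124 → |·| = √(25²+124²) = √16001 ≈ 126.5, ∠ = arctan(124/25) ≈ 78.60°
pole (s+20): 20 + j124 → |·| = √(20²+124²) = √15776 ≈ 125.6, ∠ = arctan(124/20) ≈ 80.84°
|L| = 1 · 126.5 / 125.6 ≈ 1.0072
Gain = 20 log₁₀(1.0072) ≈ 0.06 dB
∠L = 78.60° − 80.84° = -2.24°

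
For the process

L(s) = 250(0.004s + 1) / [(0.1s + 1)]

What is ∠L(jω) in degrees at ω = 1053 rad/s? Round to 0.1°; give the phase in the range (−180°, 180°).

-12.8°

At ω = 1053 rad/s:
zero (1 + j1053·0.004) = 1 + j4.212 → |·| ≈ 4.3291, ∠ ≈ 76.64°
pole (1 + j1053·0.1) = 1 + j105.3 → |·| ≈ 105.3, ∠ ≈ 89.46°
∠L = (76.64°) − (89.46°) = -12.82°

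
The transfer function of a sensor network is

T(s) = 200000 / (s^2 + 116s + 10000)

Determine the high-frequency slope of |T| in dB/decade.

-40 dB/decade

Each pole contributes −20 dB/decade at high frequency; each zero contributes +20 dB/decade.
Net: 0 zero(s) − 2 pole(s) → -40 dB/decade.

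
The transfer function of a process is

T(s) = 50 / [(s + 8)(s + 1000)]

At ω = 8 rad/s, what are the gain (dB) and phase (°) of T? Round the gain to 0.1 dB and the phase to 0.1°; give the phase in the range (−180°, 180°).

-47.1 dB, -45.5°

At s = jω = j8:
pole (s+8): 8 + j8 → |·| = √(8²+8²) = √128 ≈ 11.314, ∠ = arctan(8/8) ≈ 45.00°
pole (s+1000): 1000 + j8 → |·| = √(1000²+8²) = √1000064 ≈ 1000, ∠ = arctan(8/1000) ≈ 0.46°
|T| = 50 / 11314 ≈ 0.0044193
Gain = 20 log₁₀(0.0044193) ≈ -47.09 dB
∠T = 0.00° − 45.46° = -45.46°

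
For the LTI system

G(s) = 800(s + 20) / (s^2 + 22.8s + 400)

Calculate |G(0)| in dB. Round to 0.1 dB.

32.0 dB

G(0) = 800·20 / 400 = 40
20 log₁₀(40) ≈ 32.04 dB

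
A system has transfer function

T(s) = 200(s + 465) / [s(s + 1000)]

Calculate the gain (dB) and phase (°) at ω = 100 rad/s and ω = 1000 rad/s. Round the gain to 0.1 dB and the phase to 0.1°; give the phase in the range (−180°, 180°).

At s = jω = j100:
zero (s+465): 465 + j100 → |·| = √(465²+100²) = √226225 ≈ 475.63, ∠ = arctan(100/465) ≈ 12.14°
pole (s+1000): 1000 + j100 → |·| = √(1000²+100²) = √1010000 ≈ 1005, ∠ = arctan(100/1000) ≈ 5.71°
pole at origin: |s| = 100, ∠ = 90.00° (in denominator)
|T| = 200 · 475.63 / 1.005e+05 ≈ 0.94653
Gain = 20 log₁₀(0.94653) ≈ -0.48 dB
∠T = 12.14° − 95.71° = -83.57°

At s = jω = j1000:
zero (s+465): 465 + j1000 → |·| = √(465²+1000²) = √1216225 ≈ 1102.8, ∠ = arctan(1000/465) ≈ 65.06°
pole (s+1000): 1000 + j1000 → |·| = √(1000²+1000²) = √2000000 ≈ 1414.2, ∠ = arctan(1000/1000) ≈ 45.00°
pole at origin: |s| = 1000, ∠ = 90.00° (in denominator)
|T| = 200 · 1102.8 / 1.4142e+06 ≈ 0.15596
Gain = 20 log₁₀(0.15596) ≈ -16.14 dB
∠T = 65.06° − 135.00° = -69.94°

ω = 100: -0.5 dB, -83.6°; ω = 1000: -16.1 dB, -69.9°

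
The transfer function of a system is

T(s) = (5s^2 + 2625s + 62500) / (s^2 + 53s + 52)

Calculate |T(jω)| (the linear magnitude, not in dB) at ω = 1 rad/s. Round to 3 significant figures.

Substitute s = j1:
Numerator: 5(j1)^2 + 2625(j1) + 62500 = 62495 + j2625
Denominator: (j1)^2 + 53(j1) + 52 = 51 + j53
|N| = √(62495² + 2625²) ≈ 62550, ∠N ≈ 2.41°
|D| = √(51² + 53²) ≈ 73.553, ∠D ≈ 46.10°
|T| = 62550 / 73.553 ≈ 850.41

850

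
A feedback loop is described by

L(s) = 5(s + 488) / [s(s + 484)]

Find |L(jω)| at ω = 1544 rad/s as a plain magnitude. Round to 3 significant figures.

0.00324

At s = jω = j1544:
zero (s+488): 488 + j1544 → |·| = √(488²+1544²) = √2622080 ≈ 1619.3, ∠ = arctan(1544/488) ≈ 72.46°
pole (s+484): 484 + j1544 → |·| = √(484²+1544²) = √2618192 ≈ 1618.1, ∠ = arctan(1544/484) ≈ 72.60°
pole at origin: |s| = 1544, ∠ = 90.00° (in denominator)
|L| = 5 · 1619.3 / 2.4983e+06 ≈ 0.0032408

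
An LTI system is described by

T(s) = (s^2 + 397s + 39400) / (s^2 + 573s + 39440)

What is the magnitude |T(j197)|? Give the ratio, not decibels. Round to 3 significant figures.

0.693

Substitute s = j197:
Numerator: (j197)^2 + 397(j197) + 39400 = 591 + j78209
Denominator: (j197)^2 + 573(j197) + 39440 = 631 + j112881
|N| = √(591² + 78209²) ≈ 78211, ∠N ≈ 89.57°
|D| = √(631² + 112881²) ≈ 1.1288e+05, ∠D ≈ 89.68°
|T| = 78211 / 1.1288e+05 ≈ 0.69287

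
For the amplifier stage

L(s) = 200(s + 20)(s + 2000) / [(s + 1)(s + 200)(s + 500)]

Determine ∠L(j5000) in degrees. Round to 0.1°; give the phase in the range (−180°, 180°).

-104.0°

At s = jω = j5000:
zero (s+20): 20 + j5000 → |·| = √(20²+5000²) = √25000400 ≈ 5000, ∠ = arctan(5000/20) ≈ 89.77°
zero (s+2000): 2000 + j5000 → |·| = √(2000²+5000²) = √29000000 ≈ 5385.2, ∠ = arctan(5000/2000) ≈ 68.20°
pole (s+1): 1 + j5000 → |·| = √(1²+5000²) = √25000001 ≈ 5000, ∠ = arctan(5000/1) ≈ 89.99°
pole (s+200): 200 + j5000 → |·| = √(200²+5000²) = √25040000 ≈ 5004, ∠ = arctan(5000/200) ≈ 87.71°
pole (s+500): 500 + j5000 → |·| = √(500²+5000²) = √25250000 ≈ 5024.9, ∠ = arctan(5000/500) ≈ 84.29°
∠L = 157.97° − 261.99° = -104.02°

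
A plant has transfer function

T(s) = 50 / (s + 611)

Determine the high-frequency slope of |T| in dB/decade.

Each pole contributes −20 dB/decade at high frequency; each zero contributes +20 dB/decade.
Net: 0 zero(s) − 1 pole(s) → -20 dB/decade.

-20 dB/decade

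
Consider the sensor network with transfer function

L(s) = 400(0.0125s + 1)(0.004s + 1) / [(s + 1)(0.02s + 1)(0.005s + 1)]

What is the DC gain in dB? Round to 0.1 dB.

L(0) = 400 · 1 / 1 = 400
20 log₁₀(400) ≈ 52.04 dB

52.0 dB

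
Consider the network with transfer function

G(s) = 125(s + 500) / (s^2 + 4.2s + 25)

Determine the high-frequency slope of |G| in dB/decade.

Each pole contributes −20 dB/decade at high frequency; each zero contributes +20 dB/decade.
Net: 1 zero(s) − 2 pole(s) → -20 dB/decade.

-20 dB/decade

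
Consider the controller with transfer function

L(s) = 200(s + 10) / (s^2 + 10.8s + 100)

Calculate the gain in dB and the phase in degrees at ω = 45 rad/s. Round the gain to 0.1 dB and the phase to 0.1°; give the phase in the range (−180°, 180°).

13.3 dB, -88.4°

At s = jω = j45:
zero (s+10): 10 + j45 → |·| = √(10²+45²) = √2125 ≈ 46.098, ∠ = arctan(45/10) ≈ 77.47°
quadratic: (j45)² + 10.8·j45 + 100 = -1925 + j486 → |·| ≈ 1985.4, ∠ ≈ 165.83°
|L| = 200 · 46.098 / 1985.4 ≈ 4.6437
Gain = 20 log₁₀(4.6437) ≈ 13.34 dB
∠L = 77.47° − 165.83° = -88.36°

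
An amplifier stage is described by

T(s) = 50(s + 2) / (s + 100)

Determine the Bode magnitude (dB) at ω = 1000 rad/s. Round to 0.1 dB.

At s = jω = j1000:
zero (s+2): 2 + j1000 → |·| = √(2²+1000²) = √1000004 ≈ 1000, ∠ = arctan(1000/2) ≈ 89.89°
pole (s+100): 100 + j1000 → |·| = √(100²+1000²) = √1010000 ≈ 1005, ∠ = arctan(1000/100) ≈ 84.29°
|T| = 50 · 1000 / 1005 ≈ 49.751
Gain = 20 log₁₀(49.751) ≈ 33.94 dB

33.9 dB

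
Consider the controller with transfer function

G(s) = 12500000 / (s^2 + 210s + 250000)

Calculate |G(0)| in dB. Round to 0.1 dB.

G(0) = 12500000 / 250000 = 50
20 log₁₀(50) ≈ 33.98 dB

34.0 dB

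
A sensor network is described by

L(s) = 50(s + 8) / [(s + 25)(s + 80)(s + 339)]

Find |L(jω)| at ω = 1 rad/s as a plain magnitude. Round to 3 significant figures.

0.000594

At s = jω = j1:
zero (s+8): 8 + j1 → |·| = √(8²+1²) = √65 ≈ 8.0623, ∠ = arctan(1/8) ≈ 7.13°
pole (s+25): 25 + j1 → |·| = √(25²+1²) = √626 ≈ 25.02, ∠ = arctan(1/25) ≈ 2.29°
pole (s+80): 80 + j1 → |·| = √(80²+1²) = √6401 ≈ 80.006, ∠ = arctan(1/80) ≈ 0.72°
pole (s+339): 339 + j1 → |·| = √(339²+1²) = √114922 ≈ 339, ∠ = arctan(1/339) ≈ 0.17°
|L| = 50 · 8.0623 / 6.7859e+05 ≈ 0.00059405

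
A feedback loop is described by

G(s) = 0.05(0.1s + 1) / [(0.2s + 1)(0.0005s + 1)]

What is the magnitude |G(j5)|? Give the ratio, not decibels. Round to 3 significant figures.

0.0395

At ω = 5 rad/s:
zero (1 + j5·0.1) = 1 + j0.5 → |·| ≈ 1.118, ∠ ≈ 26.57°
pole (1 + j5·0.2) = 1 + j1 → |·| ≈ 1.4142, ∠ ≈ 45.00°
pole (1 + j5·0.0005) = 1 + j0.0025 → |·| ≈ 1, ∠ ≈ 0.14°
|G| = 0.05 · 1.118 / (1.4142 · 1) ≈ 0.039528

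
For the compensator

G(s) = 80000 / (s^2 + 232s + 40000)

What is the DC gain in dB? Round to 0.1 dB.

G(0) = 80000 / 40000 = 2
20 log₁₀(2) ≈ 6.02 dB

6.0 dB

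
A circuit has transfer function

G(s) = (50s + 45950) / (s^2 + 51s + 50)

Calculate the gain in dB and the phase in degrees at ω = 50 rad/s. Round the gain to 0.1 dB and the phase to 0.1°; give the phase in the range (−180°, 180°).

22.3 dB, -130.7°

Substitute s = j50:
Numerator: 50(j50) + 45950 = 45950 + j2500
Denominator: (j50)^2 + 51(j50) + 50 = -2450 + j2550
|N| = √(45950² + 2500²) ≈ 46018, ∠N ≈ 3.11°
|D| = √(2450² + 2550²) ≈ 3536.2, ∠D ≈ 133.85°
|G| = 46018 / 3536.2 ≈ 13.013
Gain = 20 log₁₀(13.013) ≈ 22.29 dB
∠G = 3.11° − 133.85° = -130.74°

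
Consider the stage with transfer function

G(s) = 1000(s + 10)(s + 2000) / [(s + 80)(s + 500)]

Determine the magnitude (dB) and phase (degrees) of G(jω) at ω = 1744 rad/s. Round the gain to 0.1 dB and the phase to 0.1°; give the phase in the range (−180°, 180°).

63.3 dB, -30.6°

At s = jω = j1744:
zero (s+10): 10 + j1744 → |·| = √(10²+1744²) = √3041636 ≈ 1744, ∠ = arctan(1744/10) ≈ 89.67°
zero (s+2000): 2000 + j1744 → |·| = √(2000²+1744²) = √7041536 ≈ 2653.6, ∠ = arctan(1744/2000) ≈ 41.09°
pole (s+80): 80 + j1744 → |·| = √(80²+1744²) = √3047936 ≈ 1745.8, ∠ = arctan(1744/80) ≈ 87.37°
pole (s+500): 500 + j1744 → |·| = √(500²+1744²) = √3291536 ≈ 1814.3, ∠ = arctan(1744/500) ≈ 74.00°
|G| = 1000 · 4.6279e+06 / 3.1674e+06 ≈ 1461.1
Gain = 20 log₁₀(1461.1) ≈ 63.29 dB
∠G = 130.76° − 161.37° = -30.61°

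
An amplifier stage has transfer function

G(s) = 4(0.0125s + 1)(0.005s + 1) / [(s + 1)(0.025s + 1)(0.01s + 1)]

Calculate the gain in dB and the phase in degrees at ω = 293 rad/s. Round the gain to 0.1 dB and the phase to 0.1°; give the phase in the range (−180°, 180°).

-47.9 dB, -112.8°

At ω = 293 rad/s:
zero (1 + j293·0.0125) = 1 + j3.6625 → |·| ≈ 3.7966, ∠ ≈ 74.73°
zero (1 + j293·0.005) = 1 + j1.465 → |·| ≈ 1.7738, ∠ ≈ 55.68°
pole (1 + j293·1) = 1 + j293 → |·| ≈ 293, ∠ ≈ 89.80°
pole (1 + j293·0.025) = 1 + j7.325 → |·| ≈ 7.3929, ∠ ≈ 82.23°
pole (1 + j293·0.01) = 1 + j2.93 → |·| ≈ 3.0959, ∠ ≈ 71.16°
|G| = 4 · 3.7966 · 1.7738 / (293 · 7.3929 · 3.0959) ≈ 0.0040169
Gain = 20 log₁₀(0.0040169) ≈ -47.92 dB
∠G = (74.73° + 55.68°) − (89.80° + 82.23° + 71.16°) = -112.78°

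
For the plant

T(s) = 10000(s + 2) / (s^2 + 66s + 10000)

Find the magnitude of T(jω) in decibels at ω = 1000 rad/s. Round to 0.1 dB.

At s = jω = j1000:
zero (s+2): 2 + j1000 → |·| = √(2²+1000²) = √1000004 ≈ 1000, ∠ = arctan(1000/2) ≈ 89.89°
quadratic: (j1000)² + 66·j1000 + 10000 = -990000 + j66000 → |·| ≈ 9.922e+05, ∠ ≈ 176.19°
|T| = 10000 · 1000 / 9.922e+05 ≈ 10.079
Gain = 20 log₁₀(10.079) ≈ 20.07 dB

20.1 dB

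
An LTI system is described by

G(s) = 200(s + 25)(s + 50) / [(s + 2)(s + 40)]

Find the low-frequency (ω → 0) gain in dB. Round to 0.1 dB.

69.9 dB

G(0) = 200·25·50 / (2·40) = 3125
20 log₁₀(3125) ≈ 69.90 dB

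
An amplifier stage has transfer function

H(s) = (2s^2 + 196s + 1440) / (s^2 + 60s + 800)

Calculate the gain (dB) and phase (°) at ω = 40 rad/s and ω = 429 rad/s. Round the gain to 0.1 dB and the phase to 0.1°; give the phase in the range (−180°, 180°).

ω = 40: 10.0 dB, -5.8°; ω = 429: 6.2 dB, -4.9°

Substitute s = j40:
Numerator: 2(j40)^2 + 196(j40) + 1440 = -1760 + j7840
Denominator: (j40)^2 + 60(j40) + 800 = -800 + j2400
|N| = √(1760² + 7840²) ≈ 8035.1, ∠N ≈ 102.65°
|D| = √(800² + 2400²) ≈ 2529.8, ∠D ≈ 108.43°
|H| = 8035.1 / 2529.8 ≈ 3.1762
Gain = 20 log₁₀(3.1762) ≈ 10.04 dB
∠H = 102.65° − 108.43° = -5.78°

Substitute s = j429:
Numerator: 2(j429)^2 + 196(j429) + 1440 = -366642 + j84084
Denominator: (j429)^2 + 60(j429) + 800 = -183241 + j25740
|N| = √(366642² + 84084²) ≈ 3.7616e+05, ∠N ≈ 167.08°
|D| = √(183241² + 25740²) ≈ 1.8504e+05, ∠D ≈ 172.00°
|H| = 3.7616e+05 / 1.8504e+05 ≈ 2.0329
Gain = 20 log₁₀(2.0329) ≈ 6.16 dB
∠H = 167.08° − 172.00° = -4.92°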